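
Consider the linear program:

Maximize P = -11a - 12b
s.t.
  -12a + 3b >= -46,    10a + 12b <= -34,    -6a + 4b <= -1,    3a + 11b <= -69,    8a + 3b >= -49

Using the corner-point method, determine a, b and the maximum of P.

a = -3/20, b = -239/15, maximum P = 3857/20

Feasible corners and P = -11a - 12b:
  (299/141, -322/47) → P = 8303/141
  (-3/20, -239/15) → P = 3857/20
  (-265/78, -139/26) → P = 7919/78
  (-193/50, -151/25) → P = 5747/50

The binding constraints are -12a + 3b = -46 and 8a + 3b = -49.
Solving simultaneously gives a = -3/20, b = -239/15.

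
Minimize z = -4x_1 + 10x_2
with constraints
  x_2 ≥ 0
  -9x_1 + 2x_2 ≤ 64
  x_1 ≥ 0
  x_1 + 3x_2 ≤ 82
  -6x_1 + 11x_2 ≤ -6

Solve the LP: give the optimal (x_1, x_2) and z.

Vertices and z = -4x_1 + 10x_2:
  (82, 0) → z = -328
  (1, 0) → z = -4
  (920/29, 486/29) → z = 1180/29

The optimum lies where x_2 = 0 and x_1 + 3x_2 = 82.
Solving simultaneously gives x_1 = 82, x_2 = 0.

x_1 = 82, x_2 = 0, minimum z = -328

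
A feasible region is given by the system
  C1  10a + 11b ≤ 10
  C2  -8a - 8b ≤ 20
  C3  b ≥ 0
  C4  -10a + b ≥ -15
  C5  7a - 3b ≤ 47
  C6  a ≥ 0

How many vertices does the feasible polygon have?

Intersecting each pair of boundary lines and keeping only the points that satisfy every inequality leaves:
  (1, 0)
  (0, 10/11)
  (0, 0)

3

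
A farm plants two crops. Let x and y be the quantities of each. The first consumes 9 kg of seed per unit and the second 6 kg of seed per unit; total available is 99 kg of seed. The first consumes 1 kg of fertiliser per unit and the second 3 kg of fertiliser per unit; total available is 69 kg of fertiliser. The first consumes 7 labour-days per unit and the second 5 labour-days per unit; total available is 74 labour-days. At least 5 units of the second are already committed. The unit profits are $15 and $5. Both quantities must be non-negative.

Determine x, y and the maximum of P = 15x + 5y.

x = 7, y = 5, maximum P = 130

Vertices and P = 15x + 5y:
  (0, 74/5) → P = 74
  (0, 5) → P = 25
  (7, 5) → P = 130

The binding constraints are 7x + 5y = 74 and y = 5.
Solving simultaneously gives x = 7, y = 5.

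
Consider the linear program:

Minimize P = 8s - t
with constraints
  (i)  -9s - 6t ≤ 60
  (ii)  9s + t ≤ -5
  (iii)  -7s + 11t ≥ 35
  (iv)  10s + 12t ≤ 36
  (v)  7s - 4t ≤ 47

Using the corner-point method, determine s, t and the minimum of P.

Corner points and P = 8s - t:
  (-290/47, -35/47) → P = -2285/47
  (-39/2, 77/4) → P = -701/4
  (-45/53, 140/53) → P = -500/53
  (-48/49, 187/49) → P = -571/49

At the optimal vertex, -9s - 6t = 60 and 10s + 12t = 36.
Solving simultaneously gives s = -39/2, t = 77/4.

s = -39/2, t = 77/4, minimum P = -701/4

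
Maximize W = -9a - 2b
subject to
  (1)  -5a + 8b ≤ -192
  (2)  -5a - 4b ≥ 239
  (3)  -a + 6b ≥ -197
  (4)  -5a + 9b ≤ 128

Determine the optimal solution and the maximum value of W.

Feasible corners and W = -9a - 2b:
  (-286/15, -431/12) → W = 7303/30
  (-212/11, -793/22) → W = 2701/11
  (-19, -36) → W = 243

a = -212/11, b = -793/22, maximum W = 2701/11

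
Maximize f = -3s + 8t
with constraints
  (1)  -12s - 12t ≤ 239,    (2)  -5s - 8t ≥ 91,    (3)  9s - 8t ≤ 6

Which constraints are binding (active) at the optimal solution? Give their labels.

(1) and (2)

Corner points and f = -3s + 8t:
  (-205/9, 103/36) → f = 821/9
  (-460/51, -741/68) → f = -1022/17
  (-85/14, -849/112) → f = -297/7

The maximum is at (-205/9, 103/36). Substituting into each constraint, equality holds for (1) and (2); the remaining constraints have slack.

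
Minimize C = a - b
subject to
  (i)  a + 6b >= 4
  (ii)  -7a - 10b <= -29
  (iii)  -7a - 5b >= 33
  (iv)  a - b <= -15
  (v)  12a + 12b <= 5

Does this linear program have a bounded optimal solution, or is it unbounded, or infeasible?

unbounded

From the feasible point (-95/7, 62/5), moving in the direction (-10, 7) keeps every constraint satisfied while C decreases without bound.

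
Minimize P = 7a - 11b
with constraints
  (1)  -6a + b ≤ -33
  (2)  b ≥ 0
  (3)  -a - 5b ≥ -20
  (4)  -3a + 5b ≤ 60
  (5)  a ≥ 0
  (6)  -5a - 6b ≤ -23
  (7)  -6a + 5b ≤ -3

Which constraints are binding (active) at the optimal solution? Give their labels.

Extreme points and P = 7a - 11b:
  (11/2, 0) → P = 77/2
  (185/31, 87/31) → P = 338/31
  (20, 0) → P = 140

The minimum is at (185/31, 87/31). Substituting into each constraint, equality holds for (1) and (3); the remaining constraints have slack.

(1) and (3)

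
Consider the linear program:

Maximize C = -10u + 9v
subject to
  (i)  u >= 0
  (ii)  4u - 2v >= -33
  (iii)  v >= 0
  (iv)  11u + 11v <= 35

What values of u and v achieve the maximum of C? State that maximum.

Vertices and C = -10u + 9v:
  (0, 0) → C = 0
  (0, 35/11) → C = 315/11
  (35/11, 0) → C = -350/11

At the optimal vertex, u = 0 and 11u + 11v = 35.
Solving simultaneously gives u = 0, v = 35/11.

u = 0, v = 35/11, maximum C = 315/11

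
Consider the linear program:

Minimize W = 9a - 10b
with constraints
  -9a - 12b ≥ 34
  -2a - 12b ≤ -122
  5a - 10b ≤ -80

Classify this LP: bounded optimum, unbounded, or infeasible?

From the feasible point (-156/7, 583/42), moving in the direction (-12, 9) keeps every constraint satisfied while W decreases without bound.

unbounded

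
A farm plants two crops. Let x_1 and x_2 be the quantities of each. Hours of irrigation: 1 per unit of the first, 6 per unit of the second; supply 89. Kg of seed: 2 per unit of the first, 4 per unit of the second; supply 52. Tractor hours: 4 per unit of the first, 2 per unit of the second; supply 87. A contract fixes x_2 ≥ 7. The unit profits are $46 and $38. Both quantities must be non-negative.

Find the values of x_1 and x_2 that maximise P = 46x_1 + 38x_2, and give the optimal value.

The binding constraints are 2x_1 + 4x_2 = 52 and x_2 = 7.
Solving simultaneously gives x_1 = 12, x_2 = 7.

x_1 = 12, x_2 = 7, maximum P = 818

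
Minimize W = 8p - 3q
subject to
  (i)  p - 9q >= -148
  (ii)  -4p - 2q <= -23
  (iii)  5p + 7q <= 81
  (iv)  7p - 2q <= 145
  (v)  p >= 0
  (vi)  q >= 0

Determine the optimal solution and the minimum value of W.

p = 0, q = 81/7, minimum W = -243/7

The optimum lies where 5p + 7q = 81 and p = 0.
Solving simultaneously gives p = 0, q = 81/7.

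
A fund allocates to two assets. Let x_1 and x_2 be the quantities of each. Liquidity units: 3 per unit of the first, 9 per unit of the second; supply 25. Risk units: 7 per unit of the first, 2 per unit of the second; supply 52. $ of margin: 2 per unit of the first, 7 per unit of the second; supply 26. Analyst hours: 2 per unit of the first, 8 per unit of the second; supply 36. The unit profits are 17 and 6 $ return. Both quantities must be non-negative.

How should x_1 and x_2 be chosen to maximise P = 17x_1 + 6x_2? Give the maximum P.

x_1 = 22/3, x_2 = 1/3, maximum P = 380/3

Vertices and P = 17x_1 + 6x_2:
  (0, 0) → P = 0
  (0, 25/9) → P = 50/3
  (52/7, 0) → P = 884/7
  (22/3, 1/3) → P = 380/3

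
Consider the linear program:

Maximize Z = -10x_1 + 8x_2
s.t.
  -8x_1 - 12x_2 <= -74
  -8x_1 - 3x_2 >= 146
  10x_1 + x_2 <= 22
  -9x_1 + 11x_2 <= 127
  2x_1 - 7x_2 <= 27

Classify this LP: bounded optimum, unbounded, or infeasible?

infeasible

The boundaries -8x_1 - 12x_2 = -74 and -8x_1 - 3x_2 = 146 meet at (-329/12, 220/9), but that point violates -9x_1 + 11x_2 ≤ 127. Every candidate vertex is excluded by some other constraint, so the feasible region is empty.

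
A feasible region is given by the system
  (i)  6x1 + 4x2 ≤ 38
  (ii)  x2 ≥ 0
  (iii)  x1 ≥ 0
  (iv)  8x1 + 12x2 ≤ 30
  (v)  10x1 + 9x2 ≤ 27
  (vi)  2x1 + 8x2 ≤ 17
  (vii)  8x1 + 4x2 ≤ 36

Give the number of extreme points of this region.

5

The feasible vertices (each the meet of two boundaries and inside every other half-plane) are:
  (0, 0)
  (27/10, 0)
  (0, 17/8)
  (9/8, 7/4)
  (9/10, 19/10)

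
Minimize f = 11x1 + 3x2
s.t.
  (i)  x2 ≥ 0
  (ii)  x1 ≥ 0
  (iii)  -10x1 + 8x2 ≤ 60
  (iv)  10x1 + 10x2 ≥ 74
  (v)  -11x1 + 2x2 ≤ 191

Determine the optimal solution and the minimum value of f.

Corner points and f = 11x1 + 3x2:
  (37/5, 0) → f = 407/5
  (0, 15/2) → f = 45/2
  (0, 37/5) → f = 111/5
The feasible region is unbounded (it extends along (4, 5), (1, 0)), but f strictly increases along every unbounded feasible direction, so there is no improving ray and the minimum is attained at a vertex.

The optimum lies where x1 = 0 and 10x1 + 10x2 = 74.
Solving simultaneously gives x1 = 0, x2 = 37/5.

x1 = 0, x2 = 37/5, minimum f = 111/5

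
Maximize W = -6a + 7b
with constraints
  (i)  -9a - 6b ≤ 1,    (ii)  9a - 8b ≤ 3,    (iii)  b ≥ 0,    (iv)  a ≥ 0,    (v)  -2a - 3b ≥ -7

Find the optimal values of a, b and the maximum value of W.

Feasible corners and W = -6a + 7b:
  (1/3, 0) → W = -2
  (65/43, 57/43) → W = 9/43
  (0, 0) → W = 0
  (0, 7/3) → W = 49/3

The binding constraints are a = 0 and -2a - 3b = -7.
Solving simultaneously gives a = 0, b = 7/3.

a = 0, b = 7/3, maximum W = 49/3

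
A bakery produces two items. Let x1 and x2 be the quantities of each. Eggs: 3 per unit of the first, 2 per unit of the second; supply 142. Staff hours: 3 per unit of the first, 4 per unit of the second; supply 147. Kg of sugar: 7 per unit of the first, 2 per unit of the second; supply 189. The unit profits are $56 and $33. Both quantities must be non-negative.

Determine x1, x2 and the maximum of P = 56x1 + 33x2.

x1 = 21, x2 = 21, maximum P = 1869

Corner points and P = 56x1 + 33x2:
  (0, 0) → P = 0
  (0, 147/4) → P = 4851/4
  (27, 0) → P = 1512
  (21, 21) → P = 1869

The binding constraints are 3x1 + 4x2 = 147 and 7x1 + 2x2 = 189.
Solving simultaneously gives x1 = 21, x2 = 21.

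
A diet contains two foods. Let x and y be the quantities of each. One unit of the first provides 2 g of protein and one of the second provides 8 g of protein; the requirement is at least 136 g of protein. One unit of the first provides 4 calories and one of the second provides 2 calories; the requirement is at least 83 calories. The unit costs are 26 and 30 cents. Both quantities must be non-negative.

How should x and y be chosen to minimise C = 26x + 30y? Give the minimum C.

The feasible region is unbounded (it extends along (0, 1), (1, 0)), but C strictly increases along every unbounded feasible direction, so there is no improving ray and the minimum is attained at a vertex.

The binding constraints are 2x + 8y = 136 and 4x + 2y = 83.
Solving simultaneously gives x = 14, y = 27/2.

x = 14, y = 27/2, minimum C = 769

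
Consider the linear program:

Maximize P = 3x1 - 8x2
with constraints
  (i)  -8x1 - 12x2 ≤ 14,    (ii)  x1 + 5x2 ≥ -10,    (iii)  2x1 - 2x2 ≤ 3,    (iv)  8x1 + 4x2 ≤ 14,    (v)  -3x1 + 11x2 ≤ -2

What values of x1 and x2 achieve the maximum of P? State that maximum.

Vertices and P = 3x1 - 8x2:
  (1/5, -13/10) → P = 11
  (-65/62, -29/62) → P = 37/62
  (5/3, 1/6) → P = 11/3
  (81/50, 13/50) → P = 139/50

The binding constraints are -8x1 - 12x2 = 14 and 2x1 - 2x2 = 3.
Solving simultaneously gives x1 = 1/5, x2 = -13/10.

x1 = 1/5, x2 = -13/10, maximum P = 11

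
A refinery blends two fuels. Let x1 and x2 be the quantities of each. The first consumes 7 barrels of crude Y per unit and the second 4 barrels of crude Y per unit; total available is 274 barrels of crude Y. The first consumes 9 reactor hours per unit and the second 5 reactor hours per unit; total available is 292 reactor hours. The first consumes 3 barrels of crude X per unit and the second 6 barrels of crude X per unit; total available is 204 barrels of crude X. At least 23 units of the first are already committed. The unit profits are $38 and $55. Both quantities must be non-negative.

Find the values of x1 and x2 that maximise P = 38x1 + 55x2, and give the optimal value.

Feasible corners and P = 38x1 + 55x2:
  (292/9, 0) → P = 11096/9
  (23, 0) → P = 874
  (23, 17) → P = 1809

The binding constraints are 9x1 + 5x2 = 292 and x1 = 23.
Solving simultaneously gives x1 = 23, x2 = 17.

x1 = 23, x2 = 17, maximum P = 1809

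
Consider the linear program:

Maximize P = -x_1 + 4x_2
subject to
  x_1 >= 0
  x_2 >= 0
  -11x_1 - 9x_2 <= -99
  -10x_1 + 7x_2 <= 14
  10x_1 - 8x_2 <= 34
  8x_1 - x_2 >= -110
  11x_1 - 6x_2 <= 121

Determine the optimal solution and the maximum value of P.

x_1 = 931/17, x_2 = 1364/17, maximum P = 4525/17

Corner points and P = -x_1 + 4x_2:
  (567/167, 1144/167) → P = 4009/167
  (549/89, 308/89) → P = 683/89
  (931/17, 1364/17) → P = 4525/17
  (191/7, 209/7) → P = 645/7

The optimum lies where -10x_1 + 7x_2 = 14 and 11x_1 - 6x_2 = 121.
Solving simultaneously gives x_1 = 931/17, x_2 = 1364/17.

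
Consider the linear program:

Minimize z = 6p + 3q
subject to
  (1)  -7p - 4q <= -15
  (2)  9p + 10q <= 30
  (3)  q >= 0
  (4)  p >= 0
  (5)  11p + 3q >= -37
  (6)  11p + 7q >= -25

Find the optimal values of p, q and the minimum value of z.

Feasible corners and z = 6p + 3q:
  (15/17, 75/34) → z = 405/34
  (15/7, 0) → z = 90/7
  (10/3, 0) → z = 20

The binding constraints are -7p - 4q = -15 and 9p + 10q = 30.
Solving simultaneously gives p = 15/17, q = 75/34.

p = 15/17, q = 75/34, minimum z = 405/34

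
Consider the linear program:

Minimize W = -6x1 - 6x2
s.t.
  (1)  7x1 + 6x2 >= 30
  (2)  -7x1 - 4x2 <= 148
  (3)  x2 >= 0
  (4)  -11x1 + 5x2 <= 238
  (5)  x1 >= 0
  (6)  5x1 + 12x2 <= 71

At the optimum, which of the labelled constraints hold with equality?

(3) and (6)

Corner points and W = -6x1 - 6x2:
  (30/7, 0) → W = -180/7
  (0, 5) → W = -30
  (71/5, 0) → W = -426/5
  (0, 71/12) → W = -71/2

The minimum is at (71/5, 0). Substituting into each constraint, equality holds for (3) and (6); the remaining constraints have slack.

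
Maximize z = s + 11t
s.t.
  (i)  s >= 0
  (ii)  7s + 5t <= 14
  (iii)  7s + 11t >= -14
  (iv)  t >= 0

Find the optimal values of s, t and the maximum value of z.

Corner points and z = s + 11t:
  (0, 14/5) → z = 154/5
  (0, 0) → z = 0
  (2, 0) → z = 2

At the optimal vertex, s = 0 and 7s + 5t = 14.
Solving simultaneously gives s = 0, t = 14/5.

s = 0, t = 14/5, maximum z = 154/5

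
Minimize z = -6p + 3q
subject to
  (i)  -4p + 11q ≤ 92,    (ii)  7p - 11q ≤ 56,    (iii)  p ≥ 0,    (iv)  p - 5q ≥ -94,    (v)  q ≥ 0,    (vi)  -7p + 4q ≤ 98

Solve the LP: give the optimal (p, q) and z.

p = 148/3, q = 868/33, minimum z = -2388/11

Corner points and z = -6p + 3q:
  (148/3, 868/33) → z = -2388/11
  (0, 92/11) → z = 276/11
  (8, 0) → z = -48
  (0, 0) → z = 0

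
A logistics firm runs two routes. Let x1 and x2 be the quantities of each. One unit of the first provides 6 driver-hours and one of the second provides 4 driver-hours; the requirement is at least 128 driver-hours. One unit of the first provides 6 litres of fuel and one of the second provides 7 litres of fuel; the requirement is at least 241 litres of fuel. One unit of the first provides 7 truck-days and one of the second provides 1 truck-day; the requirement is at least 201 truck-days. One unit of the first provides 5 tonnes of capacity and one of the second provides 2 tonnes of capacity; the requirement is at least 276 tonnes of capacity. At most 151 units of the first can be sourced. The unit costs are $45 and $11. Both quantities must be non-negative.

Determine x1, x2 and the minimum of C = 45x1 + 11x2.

Vertices and C = 45x1 + 11x2:
  (0, 201) → C = 2211
  (276/5, 0) → C = 2484
  (151, 0) → C = 6795
  (14, 103) → C = 1763
The feasible region is unbounded (it extends along (0, 1)), but C strictly increases along every unbounded feasible direction, so there is no improving ray and the minimum is attained at a vertex.

x1 = 14, x2 = 103, minimum C = 1763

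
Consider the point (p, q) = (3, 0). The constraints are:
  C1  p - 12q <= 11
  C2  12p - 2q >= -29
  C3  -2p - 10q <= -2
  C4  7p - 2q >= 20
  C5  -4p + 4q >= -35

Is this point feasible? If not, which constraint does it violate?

feasible

C1: 3 ≤ 11 ✓
C2: 36 ≥ -29 ✓
C3: -6 ≤ -2 ✓
C4: 21 ≥ 20 ✓
C5: -12 ≥ -35 ✓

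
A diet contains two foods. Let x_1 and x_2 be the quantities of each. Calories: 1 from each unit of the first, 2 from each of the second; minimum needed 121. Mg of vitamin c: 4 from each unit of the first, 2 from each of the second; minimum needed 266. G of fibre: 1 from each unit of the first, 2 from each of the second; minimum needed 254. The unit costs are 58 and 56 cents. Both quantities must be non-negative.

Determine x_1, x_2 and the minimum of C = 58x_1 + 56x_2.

x_1 = 4, x_2 = 125, minimum C = 7232

Vertices and C = 58x_1 + 56x_2:
  (0, 133) → C = 7448
  (254, 0) → C = 14732
  (4, 125) → C = 7232
The feasible region is unbounded (it extends along (0, 1), (1, 0)), but C strictly increases along every unbounded feasible direction, so there is no improving ray and the minimum is attained at a vertex.

The optimum lies where 4x_1 + 2x_2 = 266 and x_1 + 2x_2 = 254.
Solving simultaneously gives x_1 = 4, x_2 = 125.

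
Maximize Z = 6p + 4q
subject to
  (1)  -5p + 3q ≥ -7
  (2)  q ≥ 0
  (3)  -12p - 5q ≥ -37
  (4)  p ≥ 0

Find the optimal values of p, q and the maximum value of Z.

p = 0, q = 37/5, maximum Z = 148/5

Extreme points and Z = 6p + 4q:
  (7/5, 0) → Z = 42/5
  (146/61, 101/61) → Z = 1280/61
  (0, 0) → Z = 0
  (0, 37/5) → Z = 148/5

At the optimal vertex, -12p - 5q = -37 and p = 0.
Solving simultaneously gives p = 0, q = 37/5.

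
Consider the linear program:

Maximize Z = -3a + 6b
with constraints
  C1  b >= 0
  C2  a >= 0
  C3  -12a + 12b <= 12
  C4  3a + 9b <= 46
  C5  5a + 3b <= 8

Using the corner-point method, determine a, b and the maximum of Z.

Vertices and Z = -3a + 6b:
  (0, 0) → Z = 0
  (8/5, 0) → Z = -24/5
  (0, 1) → Z = 6
  (5/8, 13/8) → Z = 63/8

The optimum lies where -12a + 12b = 12 and 5a + 3b = 8.
Solving simultaneously gives a = 5/8, b = 13/8.

a = 5/8, b = 13/8, maximum Z = 63/8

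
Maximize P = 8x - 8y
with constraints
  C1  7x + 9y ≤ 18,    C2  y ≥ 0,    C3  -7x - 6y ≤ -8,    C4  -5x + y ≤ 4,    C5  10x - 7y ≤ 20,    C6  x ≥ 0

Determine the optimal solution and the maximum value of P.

Corner points and P = 8x - 8y:
  (306/139, 40/139) → P = 2128/139
  (0, 2) → P = -16
  (8/7, 0) → P = 64/7
  (2, 0) → P = 16
  (0, 4/3) → P = -32/3

The binding constraints are y = 0 and 10x - 7y = 20.
Solving simultaneously gives x = 2, y = 0.

x = 2, y = 0, maximum P = 16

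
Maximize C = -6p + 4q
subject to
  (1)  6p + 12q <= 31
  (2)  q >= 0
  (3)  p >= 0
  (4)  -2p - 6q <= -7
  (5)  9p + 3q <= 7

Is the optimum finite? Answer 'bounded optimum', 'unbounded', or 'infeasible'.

bounded optimum

Vertices and C = -6p + 4q:
  (0, 7/6) → C = 14/3
  (0, 7/3) → C = 28/3
  (7/16, 49/48) → C = 35/24
The feasible region has finitely many vertices and no improving ray; the maximum is 28/3 at (0, 7/3).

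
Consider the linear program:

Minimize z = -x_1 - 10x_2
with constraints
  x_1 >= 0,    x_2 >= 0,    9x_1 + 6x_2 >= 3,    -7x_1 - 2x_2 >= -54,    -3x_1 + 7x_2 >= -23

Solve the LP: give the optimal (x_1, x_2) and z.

Vertices and z = -x_1 - 10x_2:
  (0, 1/2) → z = -5
  (0, 27) → z = -270
  (1/3, 0) → z = -1/3
  (23/3, 0) → z = -23/3
  (424/55, 1/55) → z = -434/55

At the optimal vertex, x_1 = 0 and -7x_1 - 2x_2 = -54.
Solving simultaneously gives x_1 = 0, x_2 = 27.

x_1 = 0, x_2 = 27, minimum z = -270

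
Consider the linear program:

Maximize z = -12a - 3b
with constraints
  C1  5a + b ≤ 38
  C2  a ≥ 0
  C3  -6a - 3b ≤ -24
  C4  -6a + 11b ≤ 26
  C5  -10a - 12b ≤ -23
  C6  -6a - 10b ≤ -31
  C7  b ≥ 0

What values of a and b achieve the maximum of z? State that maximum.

a = 31/14, b = 25/7, maximum z = -261/7

Feasible corners and z = -12a - 3b:
  (392/61, 358/61) → z = -5778/61
  (38/5, 0) → z = -456/5
  (31/14, 25/7) → z = -261/7
  (7/2, 1) → z = -45
  (31/6, 0) → z = -62

The binding constraints are -6a - 3b = -24 and -6a + 11b = 26.
Solving simultaneously gives a = 31/14, b = 25/7.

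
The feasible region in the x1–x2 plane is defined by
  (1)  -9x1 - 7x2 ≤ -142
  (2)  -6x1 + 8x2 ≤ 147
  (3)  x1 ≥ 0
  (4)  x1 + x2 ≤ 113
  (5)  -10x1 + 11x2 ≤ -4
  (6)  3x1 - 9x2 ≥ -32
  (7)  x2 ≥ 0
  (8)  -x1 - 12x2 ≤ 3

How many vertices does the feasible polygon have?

Intersecting each pair of boundary lines and keeping only the points that satisfy every inequality leaves:
  (31/3, 7)
  (142/9, 0)
  (985/12, 371/12)
  (113, 0)

4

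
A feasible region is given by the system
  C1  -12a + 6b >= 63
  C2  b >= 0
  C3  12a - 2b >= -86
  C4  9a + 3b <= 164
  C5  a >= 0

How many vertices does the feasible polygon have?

4

Intersecting each pair of boundary lines and keeping only the points that satisfy every inequality leaves:
  (53/6, 169/6)
  (0, 21/2)
  (35/27, 457/9)
  (0, 43)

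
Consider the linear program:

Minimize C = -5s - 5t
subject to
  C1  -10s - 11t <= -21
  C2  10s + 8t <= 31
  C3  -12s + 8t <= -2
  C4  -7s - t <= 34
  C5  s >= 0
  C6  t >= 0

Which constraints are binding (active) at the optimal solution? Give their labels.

C2 and C3

Extreme points and C = -5s - 5t:
  (95/106, 58/53) → C = -1055/106
  (21/10, 0) → C = -21/2
  (3/2, 2) → C = -35/2
  (31/10, 0) → C = -31/2

The minimum is at (3/2, 2). Substituting into each constraint, equality holds for C2 and C3; the remaining constraints have slack.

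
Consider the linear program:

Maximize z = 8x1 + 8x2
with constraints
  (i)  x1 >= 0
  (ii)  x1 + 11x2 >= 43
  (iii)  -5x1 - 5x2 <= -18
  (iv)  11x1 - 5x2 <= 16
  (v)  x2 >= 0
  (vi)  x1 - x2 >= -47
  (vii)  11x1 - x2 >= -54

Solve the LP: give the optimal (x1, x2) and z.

x1 = 251/6, x2 = 533/6, maximum z = 3136/3

Corner points and z = 8x1 + 8x2:
  (0, 43/11) → z = 344/11
  (0, 47) → z = 376
  (391/126, 457/126) → z = 3392/63
  (251/6, 533/6) → z = 3136/3

At the optimal vertex, 11x1 - 5x2 = 16 and x1 - x2 = -47.
Solving simultaneously gives x1 = 251/6, x2 = 533/6.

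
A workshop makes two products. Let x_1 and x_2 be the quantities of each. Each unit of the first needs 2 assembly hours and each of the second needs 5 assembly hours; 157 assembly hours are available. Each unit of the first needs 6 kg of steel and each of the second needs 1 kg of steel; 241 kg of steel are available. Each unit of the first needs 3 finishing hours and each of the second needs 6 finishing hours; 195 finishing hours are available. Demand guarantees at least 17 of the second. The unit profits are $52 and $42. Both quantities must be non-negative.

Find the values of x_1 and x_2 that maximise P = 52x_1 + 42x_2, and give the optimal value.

x_1 = 31, x_2 = 17, maximum P = 2326

Vertices and P = 52x_1 + 42x_2:
  (0, 157/5) → P = 6594/5
  (0, 17) → P = 714
  (11, 27) → P = 1706
  (31, 17) → P = 2326

At the optimal vertex, 3x_1 + 6x_2 = 195 and x_2 = 17.
Solving simultaneously gives x_1 = 31, x_2 = 17.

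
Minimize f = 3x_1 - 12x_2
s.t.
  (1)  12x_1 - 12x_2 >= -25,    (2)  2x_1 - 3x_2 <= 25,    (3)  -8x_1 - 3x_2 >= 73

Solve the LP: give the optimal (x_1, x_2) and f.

x_1 = -317/44, x_2 = -169/33, minimum f = 1753/44

Vertices and f = 3x_1 - 12x_2:
  (-125/4, -175/6) → f = 1025/4
  (-317/44, -169/33) → f = 1753/44
  (-24/5, -173/15) → f = 124

The optimum lies where 12x_1 - 12x_2 = -25 and -8x_1 - 3x_2 = 73.
Solving simultaneously gives x_1 = -317/44, x_2 = -169/33.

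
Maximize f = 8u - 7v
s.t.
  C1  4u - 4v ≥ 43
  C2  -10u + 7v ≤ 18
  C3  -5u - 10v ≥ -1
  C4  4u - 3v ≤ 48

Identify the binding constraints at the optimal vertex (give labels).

Extreme points and f = 8u - 7v:
  (-373/12, -251/6) → f = 265/6
  (217/30, -211/60) → f = 4949/60
  (-195, -276) → f = 372
  (483/55, -236/55) → f = 5516/55

The maximum is at (-195, -276). Substituting into each constraint, equality holds for C2 and C4; the remaining constraints have slack.

C2 and C4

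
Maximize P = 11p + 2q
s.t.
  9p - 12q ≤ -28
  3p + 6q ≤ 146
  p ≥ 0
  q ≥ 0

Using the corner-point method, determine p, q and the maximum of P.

p = 88/5, q = 233/15, maximum P = 674/3

Corner points and P = 11p + 2q:
  (88/5, 233/15) → P = 674/3
  (0, 7/3) → P = 14/3
  (0, 73/3) → P = 146/3

The binding constraints are 9p - 12q = -28 and 3p + 6q = 146.
Solving simultaneously gives p = 88/5, q = 233/15.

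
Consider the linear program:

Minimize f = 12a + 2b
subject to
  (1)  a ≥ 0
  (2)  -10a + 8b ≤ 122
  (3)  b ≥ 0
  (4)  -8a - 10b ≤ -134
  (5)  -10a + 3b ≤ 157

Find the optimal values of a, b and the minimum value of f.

The feasible region is unbounded (it extends along (4, 5), (1, 0)), but f strictly increases along every unbounded feasible direction, so there is no improving ray and the minimum is attained at a vertex.

The binding constraints are a = 0 and -8a - 10b = -134.
Solving simultaneously gives a = 0, b = 67/5.

a = 0, b = 67/5, minimum f = 134/5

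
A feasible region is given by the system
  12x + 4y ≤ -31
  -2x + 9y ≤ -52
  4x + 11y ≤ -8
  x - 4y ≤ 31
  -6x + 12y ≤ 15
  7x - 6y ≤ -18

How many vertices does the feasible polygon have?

4

The feasible vertices (each the meet of two boundaries and inside every other half-plane) are:
  (-253/10, -57/5)
  (-158/17, -400/51)
  (-36, -67/4)
  (-129/11, -235/22)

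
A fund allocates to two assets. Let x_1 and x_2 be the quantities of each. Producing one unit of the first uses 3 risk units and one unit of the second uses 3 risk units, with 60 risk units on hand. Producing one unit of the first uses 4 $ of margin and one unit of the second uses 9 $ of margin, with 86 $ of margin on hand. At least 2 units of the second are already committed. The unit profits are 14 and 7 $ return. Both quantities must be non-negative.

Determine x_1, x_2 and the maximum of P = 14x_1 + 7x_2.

Vertices and P = 14x_1 + 7x_2:
  (0, 86/9) → P = 602/9
  (0, 2) → P = 14
  (17, 2) → P = 252

x_1 = 17, x_2 = 2, maximum P = 252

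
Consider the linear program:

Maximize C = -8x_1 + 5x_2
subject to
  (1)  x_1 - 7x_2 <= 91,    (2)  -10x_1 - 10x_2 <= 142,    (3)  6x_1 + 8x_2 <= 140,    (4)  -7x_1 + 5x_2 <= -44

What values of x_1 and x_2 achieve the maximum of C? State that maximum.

Corner points and C = -8x_1 + 5x_2:
  (-21/20, -263/20) → C = -1147/20
  (854/25, -203/25) → C = -7847/25
  (-9/4, -239/20) → C = -167/4
  (526/43, 358/43) → C = -2418/43

x_1 = -9/4, x_2 = -239/20, maximum C = -167/4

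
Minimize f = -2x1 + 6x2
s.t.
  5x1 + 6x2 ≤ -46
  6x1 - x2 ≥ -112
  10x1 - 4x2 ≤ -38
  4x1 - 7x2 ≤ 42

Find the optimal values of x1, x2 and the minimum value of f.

The optimum lies where 6x1 - x2 = -112 and 4x1 - 7x2 = 42.
Solving simultaneously gives x1 = -413/19, x2 = -350/19.

x1 = -413/19, x2 = -350/19, minimum f = -1274/19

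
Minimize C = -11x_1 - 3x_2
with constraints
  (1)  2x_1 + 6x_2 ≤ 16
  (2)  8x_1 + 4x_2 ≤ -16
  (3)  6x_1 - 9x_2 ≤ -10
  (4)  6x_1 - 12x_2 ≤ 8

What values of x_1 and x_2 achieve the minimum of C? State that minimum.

Feasible corners and C = -11x_1 - 3x_2:
  (-4, 4) → C = 32
  (-23/12, -1/6) → C = 259/12
  (-32/3, -6) → C = 406/3
The feasible region is unbounded (it extends along (-2, -1), (-3, 1)), but C strictly increases along every unbounded feasible direction, so there is no improving ray and the minimum is attained at a vertex.

x_1 = -23/12, x_2 = -1/6, minimum C = 259/12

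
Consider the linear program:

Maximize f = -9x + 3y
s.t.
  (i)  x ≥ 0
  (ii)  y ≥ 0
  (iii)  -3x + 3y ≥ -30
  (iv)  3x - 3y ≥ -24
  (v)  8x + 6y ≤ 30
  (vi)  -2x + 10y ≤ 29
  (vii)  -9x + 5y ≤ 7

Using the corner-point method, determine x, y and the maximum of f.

Extreme points and f = -9x + 3y:
  (0, 0) → f = 0
  (0, 7/5) → f = 21/5
  (15/4, 0) → f = -135/4
  (63/46, 73/23) → f = -129/46
  (15/16, 247/80) → f = 33/40

The optimum lies where x = 0 and -9x + 5y = 7.
Solving simultaneously gives x = 0, y = 7/5.

x = 0, y = 7/5, maximum f = 21/5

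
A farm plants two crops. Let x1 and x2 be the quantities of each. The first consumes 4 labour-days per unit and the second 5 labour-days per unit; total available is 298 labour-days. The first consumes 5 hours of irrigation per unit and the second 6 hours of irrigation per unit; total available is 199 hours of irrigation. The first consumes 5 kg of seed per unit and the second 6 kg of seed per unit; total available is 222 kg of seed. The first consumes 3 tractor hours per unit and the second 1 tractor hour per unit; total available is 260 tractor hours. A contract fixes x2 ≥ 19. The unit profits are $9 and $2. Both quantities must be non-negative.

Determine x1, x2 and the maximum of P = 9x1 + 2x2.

x1 = 17, x2 = 19, maximum P = 191

Corner points and P = 9x1 + 2x2:
  (0, 199/6) → P = 199/3
  (0, 19) → P = 38
  (17, 19) → P = 191

The binding constraints are 5x1 + 6x2 = 199 and x2 = 19.
Solving simultaneously gives x1 = 17, x2 = 19.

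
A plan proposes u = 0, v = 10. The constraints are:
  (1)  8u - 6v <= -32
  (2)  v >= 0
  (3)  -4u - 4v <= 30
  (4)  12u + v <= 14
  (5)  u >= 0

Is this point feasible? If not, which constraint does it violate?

(1): -60 ≤ -32 ✓
(2): 10 ≥ 0 ✓
(3): -40 ≤ 30 ✓
(4): 10 ≤ 14 ✓
(5): 0 ≥ 0 ✓

feasible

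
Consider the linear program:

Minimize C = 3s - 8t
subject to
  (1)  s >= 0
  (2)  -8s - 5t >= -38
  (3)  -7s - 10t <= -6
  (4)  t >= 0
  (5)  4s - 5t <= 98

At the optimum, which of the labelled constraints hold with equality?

Extreme points and C = 3s - 8t:
  (0, 38/5) → C = -304/5
  (0, 3/5) → C = -24/5
  (19/4, 0) → C = 57/4
  (6/7, 0) → C = 18/7

The minimum is at (0, 38/5). Substituting into each constraint, equality holds for (1) and (2); the remaining constraints have slack.

(1) and (2)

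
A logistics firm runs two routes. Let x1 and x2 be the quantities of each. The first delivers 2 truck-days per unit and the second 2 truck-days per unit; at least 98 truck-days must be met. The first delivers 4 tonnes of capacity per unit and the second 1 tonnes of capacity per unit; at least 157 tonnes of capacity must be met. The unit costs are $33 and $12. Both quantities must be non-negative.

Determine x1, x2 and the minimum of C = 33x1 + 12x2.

Vertices and C = 33x1 + 12x2:
  (0, 157) → C = 1884
  (49, 0) → C = 1617
  (36, 13) → C = 1344
The feasible region is unbounded (it extends along (0, 1), (1, 0)), but C strictly increases along every unbounded feasible direction, so there is no improving ray and the minimum is attained at a vertex.

At the optimal vertex, 2x1 + 2x2 = 98 and 4x1 + x2 = 157.
Solving simultaneously gives x1 = 36, x2 = 13.

x1 = 36, x2 = 13, minimum C = 1344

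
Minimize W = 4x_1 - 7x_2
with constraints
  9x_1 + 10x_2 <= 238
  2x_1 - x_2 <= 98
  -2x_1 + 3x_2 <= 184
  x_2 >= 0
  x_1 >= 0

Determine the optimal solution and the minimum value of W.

x_1 = 0, x_2 = 119/5, minimum W = -833/5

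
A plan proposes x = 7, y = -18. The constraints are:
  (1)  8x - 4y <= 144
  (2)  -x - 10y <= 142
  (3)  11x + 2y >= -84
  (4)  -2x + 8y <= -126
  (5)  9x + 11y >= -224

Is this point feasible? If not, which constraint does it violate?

not feasible — violates (2)

Constraint (2): -x - 10y = 173, which is not ≤ 142. All other constraints are satisfied.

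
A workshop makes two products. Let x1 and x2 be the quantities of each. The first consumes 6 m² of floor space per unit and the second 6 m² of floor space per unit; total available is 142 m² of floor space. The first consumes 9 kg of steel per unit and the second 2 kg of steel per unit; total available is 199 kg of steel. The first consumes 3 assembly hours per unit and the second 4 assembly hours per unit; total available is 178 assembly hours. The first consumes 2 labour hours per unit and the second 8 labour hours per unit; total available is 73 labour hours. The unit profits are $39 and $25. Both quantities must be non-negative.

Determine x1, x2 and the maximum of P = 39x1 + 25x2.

Vertices and P = 39x1 + 25x2:
  (0, 0) → P = 0
  (0, 73/8) → P = 1825/8
  (199/9, 0) → P = 2587/3
  (65/3, 2) → P = 895
  (349/18, 77/18) → P = 7768/9

At the optimal vertex, 6x1 + 6x2 = 142 and 9x1 + 2x2 = 199.
Solving simultaneously gives x1 = 65/3, x2 = 2.

x1 = 65/3, x2 = 2, maximum P = 895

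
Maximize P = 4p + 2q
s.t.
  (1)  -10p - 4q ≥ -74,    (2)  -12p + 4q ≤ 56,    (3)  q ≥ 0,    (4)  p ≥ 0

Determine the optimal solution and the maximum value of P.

p = 9/11, q = 181/11, maximum P = 398/11

Vertices and P = 4p + 2q:
  (9/11, 181/11) → P = 398/11
  (37/5, 0) → P = 148/5
  (0, 14) → P = 28
  (0, 0) → P = 0

At the optimal vertex, -10p - 4q = -74 and -12p + 4q = 56.
Solving simultaneously gives p = 9/11, q = 181/11.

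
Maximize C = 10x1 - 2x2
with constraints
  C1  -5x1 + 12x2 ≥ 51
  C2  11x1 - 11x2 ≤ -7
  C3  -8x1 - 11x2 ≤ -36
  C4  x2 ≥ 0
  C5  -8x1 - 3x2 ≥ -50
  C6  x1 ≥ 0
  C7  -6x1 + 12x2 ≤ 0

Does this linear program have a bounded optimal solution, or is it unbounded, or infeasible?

The boundaries -5x1 + 12x2 = 51 and -8x1 - 3x2 = -50 meet at (149/37, 658/111), but that point violates -6x1 + 12x2 ≤ 0. Every candidate vertex is excluded by some other constraint, so the feasible region is empty.

infeasible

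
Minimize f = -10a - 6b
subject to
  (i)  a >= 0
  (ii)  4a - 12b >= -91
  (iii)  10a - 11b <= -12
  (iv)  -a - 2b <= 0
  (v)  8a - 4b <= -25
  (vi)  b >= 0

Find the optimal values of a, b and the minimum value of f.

Vertices and f = -10a - 6b:
  (0, 91/12) → f = -91/2
  (0, 25/4) → f = -75/2
  (4/5, 157/20) → f = -551/10

a = 4/5, b = 157/20, minimum f = -551/10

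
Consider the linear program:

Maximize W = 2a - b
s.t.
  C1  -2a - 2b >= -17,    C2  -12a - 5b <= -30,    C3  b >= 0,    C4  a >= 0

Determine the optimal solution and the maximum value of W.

a = 17/2, b = 0, maximum W = 17

The optimum lies where -2a - 2b = -17 and b = 0.
Solving simultaneously gives a = 17/2, b = 0.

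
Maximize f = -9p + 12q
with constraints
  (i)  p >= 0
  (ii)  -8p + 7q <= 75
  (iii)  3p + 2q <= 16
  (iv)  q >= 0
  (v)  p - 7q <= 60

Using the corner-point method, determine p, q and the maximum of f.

p = 0, q = 8, maximum f = 96

Vertices and f = -9p + 12q:
  (0, 8) → f = 96
  (0, 0) → f = 0
  (16/3, 0) → f = -48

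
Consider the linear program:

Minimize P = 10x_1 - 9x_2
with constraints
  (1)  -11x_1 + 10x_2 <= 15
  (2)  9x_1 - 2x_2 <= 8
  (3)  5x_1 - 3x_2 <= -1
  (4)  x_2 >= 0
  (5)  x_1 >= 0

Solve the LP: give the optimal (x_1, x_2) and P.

x_1 = 0, x_2 = 3/2, minimum P = -27/2

Extreme points and P = 10x_1 - 9x_2:
  (55/34, 223/68) → P = -907/68
  (0, 3/2) → P = -27/2
  (26/17, 49/17) → P = -181/17
  (0, 1/3) → P = -3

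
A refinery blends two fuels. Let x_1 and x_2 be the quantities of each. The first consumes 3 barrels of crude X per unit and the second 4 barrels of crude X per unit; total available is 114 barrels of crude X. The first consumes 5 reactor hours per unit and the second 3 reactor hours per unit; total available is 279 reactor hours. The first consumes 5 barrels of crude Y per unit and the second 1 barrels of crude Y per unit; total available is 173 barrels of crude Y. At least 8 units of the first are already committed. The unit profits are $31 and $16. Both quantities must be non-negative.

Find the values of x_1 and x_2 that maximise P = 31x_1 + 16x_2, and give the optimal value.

Extreme points and P = 31x_1 + 16x_2:
  (173/5, 0) → P = 5363/5
  (8, 0) → P = 248
  (34, 3) → P = 1102
  (8, 45/2) → P = 608

The binding constraints are 3x_1 + 4x_2 = 114 and 5x_1 + x_2 = 173.
Solving simultaneously gives x_1 = 34, x_2 = 3.

x_1 = 34, x_2 = 3, maximum P = 1102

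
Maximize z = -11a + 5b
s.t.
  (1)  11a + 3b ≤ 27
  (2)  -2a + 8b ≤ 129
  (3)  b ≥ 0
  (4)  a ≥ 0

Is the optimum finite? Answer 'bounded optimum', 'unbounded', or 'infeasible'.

bounded optimum

Corner points and z = -11a + 5b:
  (27/11, 0) → z = -27
  (0, 9) → z = 45
  (0, 0) → z = 0
The feasible region has finitely many vertices and no improving ray; the maximum is 45 at (0, 9).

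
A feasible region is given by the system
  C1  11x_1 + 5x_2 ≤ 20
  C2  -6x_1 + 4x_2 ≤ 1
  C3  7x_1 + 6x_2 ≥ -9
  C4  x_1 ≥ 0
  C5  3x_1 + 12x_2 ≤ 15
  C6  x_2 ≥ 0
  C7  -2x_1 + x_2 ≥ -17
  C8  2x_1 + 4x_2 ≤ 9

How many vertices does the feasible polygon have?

5

Pairwise boundary intersections that survive every other constraint:
  (55/39, 35/39)
  (20/11, 0)
  (0, 1/4)
  (4/7, 31/28)
  (0, 0)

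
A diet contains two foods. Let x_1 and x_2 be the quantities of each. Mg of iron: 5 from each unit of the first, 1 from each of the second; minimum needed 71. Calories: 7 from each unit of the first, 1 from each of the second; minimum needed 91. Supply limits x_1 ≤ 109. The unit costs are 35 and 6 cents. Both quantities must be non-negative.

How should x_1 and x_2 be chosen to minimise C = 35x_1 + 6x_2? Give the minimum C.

x_1 = 10, x_2 = 21, minimum C = 476

Feasible corners and C = 35x_1 + 6x_2:
  (0, 91) → C = 546
  (71/5, 0) → C = 497
  (109, 0) → C = 3815
  (10, 21) → C = 476
The feasible region is unbounded (it extends along (0, 1)), but C strictly increases along every unbounded feasible direction, so there is no improving ray and the minimum is attained at a vertex.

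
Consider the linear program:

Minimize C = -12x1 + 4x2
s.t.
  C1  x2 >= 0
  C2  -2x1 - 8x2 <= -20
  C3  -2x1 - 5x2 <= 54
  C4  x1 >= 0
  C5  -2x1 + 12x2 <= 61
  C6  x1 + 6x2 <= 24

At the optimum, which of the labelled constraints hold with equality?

C1 and C6

Feasible corners and C = -12x1 + 4x2:
  (10, 0) → C = -120
  (24, 0) → C = -288
  (0, 5/2) → C = 10
  (0, 4) → C = 16

The minimum is at (24, 0). Substituting into each constraint, equality holds for C1 and C6; the remaining constraints have slack.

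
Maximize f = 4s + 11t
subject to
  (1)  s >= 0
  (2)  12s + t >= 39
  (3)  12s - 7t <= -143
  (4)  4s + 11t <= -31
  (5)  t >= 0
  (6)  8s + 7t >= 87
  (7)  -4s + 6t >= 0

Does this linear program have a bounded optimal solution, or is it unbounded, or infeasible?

infeasible

The boundaries s = 0 and 12s + t = 39 meet at (0, 39), but that point violates 4s + 11t ≤ -31. Every candidate vertex is excluded by some other constraint, so the feasible region is empty.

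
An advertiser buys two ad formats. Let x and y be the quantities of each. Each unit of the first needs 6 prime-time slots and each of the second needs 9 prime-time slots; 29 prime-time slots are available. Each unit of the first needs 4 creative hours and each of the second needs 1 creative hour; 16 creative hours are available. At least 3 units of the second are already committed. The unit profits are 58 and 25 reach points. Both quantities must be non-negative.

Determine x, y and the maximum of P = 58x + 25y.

x = 1/3, y = 3, maximum P = 283/3

Vertices and P = 58x + 25y:
  (0, 29/9) → P = 725/9
  (0, 3) → P = 75
  (1/3, 3) → P = 283/3

The optimum lies where 6x + 9y = 29 and y = 3.
Solving simultaneously gives x = 1/3, y = 3.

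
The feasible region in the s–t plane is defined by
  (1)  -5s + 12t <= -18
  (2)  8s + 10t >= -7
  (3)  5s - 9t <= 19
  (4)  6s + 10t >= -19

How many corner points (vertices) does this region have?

Intersecting each pair of boundary lines and keeping only the points that satisfy every inequality leaves:
  (48/73, -179/146)
  (22/5, 1/3)
  (127/122, -187/122)

3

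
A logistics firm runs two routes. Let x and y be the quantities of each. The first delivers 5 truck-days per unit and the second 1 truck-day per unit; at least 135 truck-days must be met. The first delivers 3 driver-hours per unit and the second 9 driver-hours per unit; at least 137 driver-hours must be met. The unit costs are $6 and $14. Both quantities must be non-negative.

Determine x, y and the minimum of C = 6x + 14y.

x = 77/3, y = 20/3, minimum C = 742/3

Corner points and C = 6x + 14y:
  (0, 135) → C = 1890
  (137/3, 0) → C = 274
  (77/3, 20/3) → C = 742/3
The feasible region is unbounded (it extends along (0, 1), (1, 0)), but C strictly increases along every unbounded feasible direction, so there is no improving ray and the minimum is attained at a vertex.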